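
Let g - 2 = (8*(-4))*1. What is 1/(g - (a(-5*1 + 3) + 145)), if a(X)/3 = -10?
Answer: -1/145 ≈ -0.0068966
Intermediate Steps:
a(X) = -30 (a(X) = 3*(-10) = -30)
g = -30 (g = 2 + (8*(-4))*1 = 2 - 32*1 = 2 - 32 = -30)
1/(g - (a(-5*1 + 3) + 145)) = 1/(-30 - (-30 + 145)) = 1/(-30 - 1*115) = 1/(-30 - 115) = 1/(-145) = -1/145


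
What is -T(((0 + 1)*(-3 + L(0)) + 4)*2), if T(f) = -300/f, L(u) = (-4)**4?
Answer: 150/257 ≈ 0.58366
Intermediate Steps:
L(u) = 256
-T(((0 + 1)*(-3 + L(0)) + 4)*2) = -(-300)/(((0 + 1)*(-3 + 256) + 4)*2) = -(-300)/((1*253 + 4)*2) = -(-300)/((253 + 4)*2) = -(-300)/(257*2) = -(-300)/514 = -1*(-150/257) = 150/257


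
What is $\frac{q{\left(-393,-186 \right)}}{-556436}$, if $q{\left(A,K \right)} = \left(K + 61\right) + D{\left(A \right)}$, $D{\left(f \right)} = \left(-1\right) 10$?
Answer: $\frac{135}{556436} \approx 0.00024262$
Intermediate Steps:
$D{\left(f \right)} = -10$
$q{\left(A,K \right)} = 51 + K$ ($q{\left(A,K \right)} = \left(K + 61\right) - 10 = \left(61 + K\right) - 10 = 51 + K$)
$\frac{q{\left(-393,-186 \right)}}{-556436} = \frac{51 - 186}{-556436} = \left(-135\right) \left(- \frac{1}{556436}\right) = \frac{135}{556436}$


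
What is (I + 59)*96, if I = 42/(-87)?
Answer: 162912/29 ≈ 5617.7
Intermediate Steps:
I = -14/29 (I = 42*(-1/87) = -14/29 ≈ -0.48276)
(I + 59)*96 = (-14/29 + 59)*96 = (1697/29)*96 = 162912/29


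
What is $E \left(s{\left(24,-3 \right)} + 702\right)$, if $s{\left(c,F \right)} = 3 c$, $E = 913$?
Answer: $706662$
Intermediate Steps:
$E \left(s{\left(24,-3 \right)} + 702\right) = 913 \left(3 \cdot 24 + 702\right) = 913 \left(72 + 702\right) = 913 \cdot 774 = 706662$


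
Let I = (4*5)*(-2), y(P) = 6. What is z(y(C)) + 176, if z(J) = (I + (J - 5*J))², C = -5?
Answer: 4272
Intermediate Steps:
I = -40 (I = 20*(-2) = -40)
z(J) = (-40 - 4*J)² (z(J) = (-40 + (J - 5*J))² = (-40 - 4*J)²)
z(y(C)) + 176 = 16*(10 + 6)² + 176 = 16*16² + 176 = 16*256 + 176 = 4096 + 176 = 4272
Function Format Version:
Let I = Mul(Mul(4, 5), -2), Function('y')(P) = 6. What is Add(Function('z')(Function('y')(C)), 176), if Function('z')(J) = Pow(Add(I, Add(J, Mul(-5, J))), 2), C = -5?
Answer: 4272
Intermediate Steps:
I = -40 (I = Mul(20, -2) = -40)
Function('z')(J) = Pow(Add(-40, Mul(-4, J)), 2) (Function('z')(J) = Pow(Add(-40, Add(J, Mul(-5, J))), 2) = Pow(Add(-40, Mul(-4, J)), 2))
Add(Function('z')(Function('y')(C)), 176) = Add(Mul(16, Pow(Add(10, 6), 2)), 176) = Add(Mul(16, Pow(16, 2)), 176) = Add(Mul(16, 256), 176) = Add(4096, 176) = 4272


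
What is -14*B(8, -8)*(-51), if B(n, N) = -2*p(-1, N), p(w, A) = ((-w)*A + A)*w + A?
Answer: -11424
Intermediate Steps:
p(w, A) = A + w*(A - A*w) (p(w, A) = (-A*w + A)*w + A = (A - A*w)*w + A = w*(A - A*w) + A = A + w*(A - A*w))
B(n, N) = 2*N (B(n, N) = -2*N*(1 - 1 - 1*(-1)**2) = -2*N*(1 - 1 - 1*1) = -2*N*(1 - 1 - 1) = -2*N*(-1) = -(-2)*N = 2*N)
-14*B(8, -8)*(-51) = -28*(-8)*(-51) = -14*(-16)*(-51) = 224*(-51) = -11424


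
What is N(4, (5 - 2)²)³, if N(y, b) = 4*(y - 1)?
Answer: 1728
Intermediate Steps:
N(y, b) = -4 + 4*y (N(y, b) = 4*(-1 + y) = -4 + 4*y)
N(4, (5 - 2)²)³ = (-4 + 4*4)³ = (-4 + 16)³ = 12³ = 1728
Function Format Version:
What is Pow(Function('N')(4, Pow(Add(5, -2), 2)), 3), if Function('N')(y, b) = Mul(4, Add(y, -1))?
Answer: 1728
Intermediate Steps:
Function('N')(y, b) = Add(-4, Mul(4, y)) (Function('N')(y, b) = Mul(4, Add(-1, y)) = Add(-4, Mul(4, y)))
Pow(Function('N')(4, Pow(Add(5, -2), 2)), 3) = Pow(Add(-4, Mul(4, 4)), 3) = Pow(Add(-4, 16), 3) = Pow(12, 3) = 1728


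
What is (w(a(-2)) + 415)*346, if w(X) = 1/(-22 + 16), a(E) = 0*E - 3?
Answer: 430597/3 ≈ 1.4353e+5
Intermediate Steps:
a(E) = -3 (a(E) = 0 - 3 = -3)
w(X) = -1/6 (w(X) = 1/(-6) = -1/6)
(w(a(-2)) + 415)*346 = (-1/6 + 415)*346 = (2489/6)*346 = 430597/3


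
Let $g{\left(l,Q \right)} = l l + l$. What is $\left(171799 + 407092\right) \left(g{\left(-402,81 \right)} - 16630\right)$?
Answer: $83691429652$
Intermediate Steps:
$g{\left(l,Q \right)} = l + l^{2}$ ($g{\left(l,Q \right)} = l^{2} + l = l + l^{2}$)
$\left(171799 + 407092\right) \left(g{\left(-402,81 \right)} - 16630\right) = \left(171799 + 407092\right) \left(- 402 \left(1 - 402\right) - 16630\right) = 578891 \left(\left(-402\right) \left(-401\right) - 16630\right) = 578891 \left(161202 - 16630\right) = 578891 \cdot 144572 = 83691429652$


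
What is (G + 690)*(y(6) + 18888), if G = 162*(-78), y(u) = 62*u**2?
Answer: -252299520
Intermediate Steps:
G = -12636
(G + 690)*(y(6) + 18888) = (-12636 + 690)*(62*6**2 + 18888) = -11946*(62*36 + 18888) = -11946*(2232 + 18888) = -11946*21120 = -252299520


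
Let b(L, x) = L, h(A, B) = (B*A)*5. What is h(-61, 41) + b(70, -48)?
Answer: -12435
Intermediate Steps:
h(A, B) = 5*A*B (h(A, B) = (A*B)*5 = 5*A*B)
h(-61, 41) + b(70, -48) = 5*(-61)*41 + 70 = -12505 + 70 = -12435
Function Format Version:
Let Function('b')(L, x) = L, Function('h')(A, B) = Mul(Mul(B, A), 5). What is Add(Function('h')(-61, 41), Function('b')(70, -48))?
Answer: -12435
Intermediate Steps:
Function('h')(A, B) = Mul(5, A, B) (Function('h')(A, B) = Mul(Mul(A, B), 5) = Mul(5, A, B))
Add(Function('h')(-61, 41), Function('b')(70, -48)) = Add(Mul(5, -61, 41), 70) = Add(-12505, 70) = -12435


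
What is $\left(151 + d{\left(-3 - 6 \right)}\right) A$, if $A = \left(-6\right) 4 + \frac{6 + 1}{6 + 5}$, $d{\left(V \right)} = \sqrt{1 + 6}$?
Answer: $- \frac{38807}{11} - \frac{257 \sqrt{7}}{11} \approx -3589.7$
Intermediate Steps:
$d{\left(V \right)} = \sqrt{7}$
$A = - \frac{257}{11}$ ($A = -24 + \frac{7}{11} = - \frac{257}{11} \approx -23.364$)
$\left(151 + d{\left(-3 - 6 \right)}\right) A = \left(151 + \sqrt{7}\right) \left(- \frac{257}{11}\right) = - \frac{38807}{11} - \frac{257 \sqrt{7}}{11}$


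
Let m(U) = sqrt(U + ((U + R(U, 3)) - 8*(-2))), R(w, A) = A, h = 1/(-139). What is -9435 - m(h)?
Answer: -9435 - sqrt(366821)/139 ≈ -9439.4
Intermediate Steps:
h = -1/139 ≈ -0.0071942
m(U) = sqrt(19 + 2*U) (m(U) = sqrt(U + ((U + 3) - 8*(-2))) = sqrt(U + ((3 + U) + 16)) = sqrt(U + (19 + U)) = sqrt(19 + 2*U))
-9435 - m(h) = -9435 - sqrt(19 + 2*(-1/139)) = -9435 - sqrt(19 - 2/139) = -9435 - sqrt(2639/139) = -9435 - sqrt(366821)/139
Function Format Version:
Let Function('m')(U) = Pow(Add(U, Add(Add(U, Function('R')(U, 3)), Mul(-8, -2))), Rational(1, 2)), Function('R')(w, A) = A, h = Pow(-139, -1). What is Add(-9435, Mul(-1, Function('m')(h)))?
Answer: Add(-9435, Mul(Rational(-1, 139), Pow(366821, Rational(1, 2)))) ≈ -9439.4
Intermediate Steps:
h = Rational(-1, 139) ≈ -0.0071942
Function('m')(U) = Pow(Add(19, Mul(2, U)), Rational(1, 2)) (Function('m')(U) = Pow(Add(U, Add(Add(U, 3), Mul(-8, -2))), Rational(1, 2)) = Pow(Add(U, Add(Add(3, U), 16)), Rational(1, 2)) = Pow(Add(U, Add(19, U)), Rational(1, 2)) = Pow(Add(19, Mul(2, U)), Rational(1, 2)))
Add(-9435, Mul(-1, Function('m')(h))) = Add(-9435, Mul(-1, Pow(Add(19, Mul(2, Rational(-1, 139))), Rational(1, 2)))) = Add(-9435, Mul(-1, Pow(Add(19, Rational(-2, 139)), Rational(1, 2)))) = Add(-9435, Mul(-1, Pow(Rational(2639, 139), Rational(1, 2)))) = Add(-9435, Mul(-1, Mul(Rational(1, 139), Pow(366821, Rational(1, 2))))) = Add(-9435, Mul(Rational(-1, 139), Pow(366821, Rational(1, 2))))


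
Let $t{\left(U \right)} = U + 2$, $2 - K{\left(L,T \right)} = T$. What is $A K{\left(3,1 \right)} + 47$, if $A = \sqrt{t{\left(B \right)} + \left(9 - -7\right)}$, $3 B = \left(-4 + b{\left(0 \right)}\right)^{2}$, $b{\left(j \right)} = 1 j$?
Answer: $47 + \frac{\sqrt{210}}{3} \approx 51.83$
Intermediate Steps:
$b{\left(j \right)} = j$
$B = \frac{16}{3}$ ($B = \frac{\left(-4 + 0\right)^{2}}{3} = \frac{\left(-4\right)^{2}}{3} = \frac{1}{3} \cdot 16 = \frac{16}{3} \approx 5.3333$)
$K{\left(L,T \right)} = 2 - T$
$t{\left(U \right)} = 2 + U$
$A = \frac{\sqrt{210}}{3}$ ($A = \sqrt{\left(2 + \frac{16}{3}\right) + \left(9 - -7\right)} = \sqrt{\frac{22}{3} + \left(9 + 7\right)} = \sqrt{\frac{22}{3} + 16} = \sqrt{\frac{70}{3}} = \frac{\sqrt{210}}{3} \approx 4.8305$)
$A K{\left(3,1 \right)} + 47 = \frac{\sqrt{210}}{3} \left(2 - 1\right) + 47 = \frac{\sqrt{210}}{3} \cdot 1 + 47 = \frac{\sqrt{210}}{3} + 47 = 47 + \frac{\sqrt{210}}{3}$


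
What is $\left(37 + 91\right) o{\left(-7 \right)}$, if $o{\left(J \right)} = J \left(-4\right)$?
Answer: $3584$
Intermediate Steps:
$o{\left(J \right)} = - 4 J$
$\left(37 + 91\right) o{\left(-7 \right)} = \left(37 + 91\right) \left(\left(-4\right) \left(-7\right)\right) = 128 \cdot 28 = 3584$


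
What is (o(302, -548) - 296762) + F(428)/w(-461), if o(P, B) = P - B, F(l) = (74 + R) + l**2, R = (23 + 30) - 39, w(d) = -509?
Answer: -150802480/509 ≈ -2.9627e+5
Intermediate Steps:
R = 14 (R = 53 - 39 = 14)
F(l) = 88 + l**2 (F(l) = (74 + 14) + l**2 = 88 + l**2)
(o(302, -548) - 296762) + F(428)/w(-461) = ((302 - 1*(-548)) - 296762) + (88 + 428**2)/(-509) = ((302 + 548) - 296762) + (88 + 183184)*(-1/509) = (850 - 296762) + 183272*(-1/509) = -295912 - 183272/509 = -150802480/509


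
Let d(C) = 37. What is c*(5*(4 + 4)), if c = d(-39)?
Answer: 1480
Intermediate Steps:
c = 37
c*(5*(4 + 4)) = 37*(5*(4 + 4)) = 37*(5*8) = 37*40 = 1480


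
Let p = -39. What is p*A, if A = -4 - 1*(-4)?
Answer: 0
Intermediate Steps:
A = 0 (A = -4 + 4 = 0)
p*A = -39*0 = 0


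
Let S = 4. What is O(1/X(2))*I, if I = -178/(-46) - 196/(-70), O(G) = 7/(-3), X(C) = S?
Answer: -5369/345 ≈ -15.562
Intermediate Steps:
X(C) = 4
O(G) = -7/3 (O(G) = 7*(-1/3) = -7/3)
I = 767/115 (I = -178*(-1/46) - 196*(-1/70) = 89/23 + 14/5 = 767/115 ≈ 6.6696)
O(1/X(2))*I = -7/3*767/115 = -5369/345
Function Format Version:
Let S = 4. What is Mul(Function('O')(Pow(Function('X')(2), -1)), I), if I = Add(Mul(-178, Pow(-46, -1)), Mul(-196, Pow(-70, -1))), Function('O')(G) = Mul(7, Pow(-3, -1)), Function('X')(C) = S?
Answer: Rational(-5369, 345) ≈ -15.562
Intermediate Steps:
Function('X')(C) = 4
Function('O')(G) = Rational(-7, 3) (Function('O')(G) = Mul(7, Rational(-1, 3)) = Rational(-7, 3))
I = Rational(767, 115) (I = Add(Mul(-178, Rational(-1, 46)), Mul(-196, Rational(-1, 70))) = Add(Rational(89, 23), Rational(14, 5)) = Rational(767, 115) ≈ 6.6696)
Mul(Function('O')(Pow(Function('X')(2), -1)), I) = Mul(Rational(-7, 3), Rational(767, 115)) = Rational(-5369, 345)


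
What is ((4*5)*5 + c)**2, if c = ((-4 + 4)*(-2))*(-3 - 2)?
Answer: 10000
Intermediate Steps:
c = 0 (c = (0*(-2))*(-5) = 0*(-5) = 0)
((4*5)*5 + c)**2 = ((4*5)*5 + 0)**2 = (20*5 + 0)**2 = (100 + 0)**2 = 100**2 = 10000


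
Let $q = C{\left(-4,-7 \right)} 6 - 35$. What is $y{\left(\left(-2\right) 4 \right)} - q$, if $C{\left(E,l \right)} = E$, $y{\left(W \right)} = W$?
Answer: $51$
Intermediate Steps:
$q = -59$ ($q = \left(-4\right) 6 - 35 = -24 - 35 = -59$)
$y{\left(\left(-2\right) 4 \right)} - q = \left(-2\right) 4 - -59 = -8 + 59 = 51$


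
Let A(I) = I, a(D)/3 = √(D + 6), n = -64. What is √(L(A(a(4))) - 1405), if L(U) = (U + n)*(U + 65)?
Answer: √(-5475 + 3*√10) ≈ 73.929*I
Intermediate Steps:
a(D) = 3*√(6 + D) (a(D) = 3*√(D + 6) = 3*√(6 + D))
L(U) = (-64 + U)*(65 + U) (L(U) = (U - 64)*(U + 65) = (-64 + U)*(65 + U))
√(L(A(a(4))) - 1405) = √((-4160 + 3*√(6 + 4) + (3*√(6 + 4))²) - 1405) = √((-4160 + 3*√10 + (3*√10)²) - 1405) = √((-4160 + 3*√10 + 90) - 1405) = √((-4070 + 3*√10) - 1405) = √(-5475 + 3*√10)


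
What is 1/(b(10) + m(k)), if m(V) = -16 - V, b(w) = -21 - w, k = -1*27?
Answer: -1/20 ≈ -0.050000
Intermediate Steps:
k = -27
1/(b(10) + m(k)) = 1/((-21 - 1*10) + (-16 - 1*(-27))) = 1/((-21 - 10) + (-16 + 27)) = 1/(-31 + 11) = 1/(-20) = -1/20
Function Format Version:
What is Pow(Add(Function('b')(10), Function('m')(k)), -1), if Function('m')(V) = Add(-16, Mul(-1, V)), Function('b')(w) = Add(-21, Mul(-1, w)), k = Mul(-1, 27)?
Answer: Rational(-1, 20) ≈ -0.050000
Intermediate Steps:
k = -27
Pow(Add(Function('b')(10), Function('m')(k)), -1) = Pow(Add(Add(-21, Mul(-1, 10)), Add(-16, Mul(-1, -27))), -1) = Pow(Add(Add(-21, -10), Add(-16, 27)), -1) = Pow(Add(-31, 11), -1) = Pow(-20, -1) = Rational(-1, 20)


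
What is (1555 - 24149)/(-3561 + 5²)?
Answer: 869/136 ≈ 6.3897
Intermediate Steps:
(1555 - 24149)/(-3561 + 5²) = -22594/(-3561 + 25) = -22594/(-3536) = -22594*(-1/3536) = 869/136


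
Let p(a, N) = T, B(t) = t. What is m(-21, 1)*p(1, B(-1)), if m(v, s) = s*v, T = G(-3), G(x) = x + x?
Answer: 126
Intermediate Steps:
G(x) = 2*x
T = -6 (T = 2*(-3) = -6)
p(a, N) = -6
m(-21, 1)*p(1, B(-1)) = (1*(-21))*(-6) = -21*(-6) = 126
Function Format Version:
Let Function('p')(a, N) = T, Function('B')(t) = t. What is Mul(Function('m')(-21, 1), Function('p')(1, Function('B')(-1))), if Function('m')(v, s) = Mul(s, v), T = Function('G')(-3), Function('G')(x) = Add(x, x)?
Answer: 126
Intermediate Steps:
Function('G')(x) = Mul(2, x)
T = -6 (T = Mul(2, -3) = -6)
Function('p')(a, N) = -6
Mul(Function('m')(-21, 1), Function('p')(1, Function('B')(-1))) = Mul(Mul(1, -21), -6) = Mul(-21, -6) = 126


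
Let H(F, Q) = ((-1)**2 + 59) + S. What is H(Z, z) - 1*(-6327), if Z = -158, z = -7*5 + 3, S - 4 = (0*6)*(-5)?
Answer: 6391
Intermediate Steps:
S = 4 (S = 4 + (0*6)*(-5) = 4 + 0*(-5) = 4 + 0 = 4)
z = -32 (z = -35 + 3 = -32)
H(F, Q) = 64 (H(F, Q) = ((-1)**2 + 59) + 4 = (1 + 59) + 4 = 60 + 4 = 64)
H(Z, z) - 1*(-6327) = 64 - 1*(-6327) = 64 + 6327 = 6391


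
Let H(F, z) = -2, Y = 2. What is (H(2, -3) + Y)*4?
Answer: 0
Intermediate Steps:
(H(2, -3) + Y)*4 = (-2 + 2)*4 = 0*4 = 0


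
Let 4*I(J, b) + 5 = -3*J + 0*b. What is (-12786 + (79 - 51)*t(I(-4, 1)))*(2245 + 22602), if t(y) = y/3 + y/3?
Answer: -950646220/3 ≈ -3.1688e+8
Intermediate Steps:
I(J, b) = -5/4 - 3*J/4 (I(J, b) = -5/4 + (-3*J + 0*b)/4 = -5/4 + (-3*J + 0)/4 = -5/4 + (-3*J)/4 = -5/4 - 3*J/4)
t(y) = 2*y/3 (t(y) = y*(1/3) + y*(1/3) = y/3 + y/3 = 2*y/3)
(-12786 + (79 - 51)*t(I(-4, 1)))*(2245 + 22602) = (-12786 + (79 - 51)*(2*(-5/4 - 3/4*(-4))/3))*(2245 + 22602) = (-12786 + 28*(2*(-5/4 + 3)/3))*24847 = (-12786 + 28*((2/3)*(7/4)))*24847 = (-12786 + 28*(7/6))*24847 = (-12786 + 98/3)*24847 = -38260/3*24847 = -950646220/3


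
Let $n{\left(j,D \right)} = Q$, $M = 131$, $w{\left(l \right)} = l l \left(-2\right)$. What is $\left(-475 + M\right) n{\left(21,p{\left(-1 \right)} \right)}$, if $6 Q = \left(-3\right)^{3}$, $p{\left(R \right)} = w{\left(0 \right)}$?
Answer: $1548$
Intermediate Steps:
$w{\left(l \right)} = - 2 l^{2}$ ($w{\left(l \right)} = l^{2} \left(-2\right) = - 2 l^{2}$)
$p{\left(R \right)} = 0$ ($p{\left(R \right)} = - 2 \cdot 0^{2} = \left(-2\right) 0 = 0$)
$Q = - \frac{9}{2}$ ($Q = \frac{\left(-3\right)^{3}}{6} = \frac{1}{6} \left(-27\right) = - \frac{9}{2} \approx -4.5$)
$n{\left(j,D \right)} = - \frac{9}{2}$
$\left(-475 + M\right) n{\left(21,p{\left(-1 \right)} \right)} = \left(-475 + 131\right) \left(- \frac{9}{2}\right) = \left(-344\right) \left(- \frac{9}{2}\right) = 1548$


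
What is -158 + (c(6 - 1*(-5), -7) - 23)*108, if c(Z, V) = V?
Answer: -3398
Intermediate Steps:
-158 + (c(6 - 1*(-5), -7) - 23)*108 = -158 + (-7 - 23)*108 = -158 - 30*108 = -158 - 3240 = -3398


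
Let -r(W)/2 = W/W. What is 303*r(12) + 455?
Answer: -151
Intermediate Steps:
r(W) = -2 (r(W) = -2*W/W = -2*1 = -2)
303*r(12) + 455 = 303*(-2) + 455 = -606 + 455 = -151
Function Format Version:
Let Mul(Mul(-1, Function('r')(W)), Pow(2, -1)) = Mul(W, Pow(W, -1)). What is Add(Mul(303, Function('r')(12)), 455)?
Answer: -151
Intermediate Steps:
Function('r')(W) = -2 (Function('r')(W) = Mul(-2, Mul(W, Pow(W, -1))) = Mul(-2, 1) = -2)
Add(Mul(303, Function('r')(12)), 455) = Add(Mul(303, -2), 455) = Add(-606, 455) = -151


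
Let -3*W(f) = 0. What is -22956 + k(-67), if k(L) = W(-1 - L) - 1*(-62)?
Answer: -22894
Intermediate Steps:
W(f) = 0 (W(f) = -⅓*0 = 0)
k(L) = 62 (k(L) = 0 - 1*(-62) = 0 + 62 = 62)
-22956 + k(-67) = -22956 + 62 = -22894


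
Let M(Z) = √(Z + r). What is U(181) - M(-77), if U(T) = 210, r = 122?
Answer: 210 - 3*√5 ≈ 203.29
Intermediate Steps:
M(Z) = √(122 + Z) (M(Z) = √(Z + 122) = √(122 + Z))
U(181) - M(-77) = 210 - √(122 - 77) = 210 - √45 = 210 - 3*√5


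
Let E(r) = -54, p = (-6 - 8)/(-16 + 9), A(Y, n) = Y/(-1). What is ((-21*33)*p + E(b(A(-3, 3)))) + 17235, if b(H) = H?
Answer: 15795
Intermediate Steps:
A(Y, n) = -Y (A(Y, n) = Y*(-1) = -Y)
p = 2 (p = -14/(-7) = -14*(-1/7) = 2)
((-21*33)*p + E(b(A(-3, 3)))) + 17235 = (-21*33*2 - 54) + 17235 = (-693*2 - 54) + 17235 = (-1386 - 54) + 17235 = -1440 + 17235 = 15795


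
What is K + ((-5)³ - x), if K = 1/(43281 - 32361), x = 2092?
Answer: -24209639/10920 ≈ -2217.0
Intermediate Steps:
K = 1/10920 ≈ 9.1575e-5
K + ((-5)³ - x) = 1/10920 + ((-5)³ - 1*2092) = 1/10920 + (-125 - 2092) = 1/10920 - 2217 = -24209639/10920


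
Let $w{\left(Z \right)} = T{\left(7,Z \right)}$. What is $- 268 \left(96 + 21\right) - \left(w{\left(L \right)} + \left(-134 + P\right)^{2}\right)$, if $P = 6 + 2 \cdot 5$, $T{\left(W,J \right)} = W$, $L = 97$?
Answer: $-45287$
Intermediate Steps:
$P = 16$ ($P = 6 + 10 = 16$)
$w{\left(Z \right)} = 7$
$- 268 \left(96 + 21\right) - \left(w{\left(L \right)} + \left(-134 + P\right)^{2}\right) = - 268 \left(96 + 21\right) - \left(7 + \left(-134 + 16\right)^{2}\right) = \left(-268\right) 117 - \left(7 + \left(-118\right)^{2}\right) = -31356 - \left(7 + 13924\right) = -31356 - 13931 = -45287$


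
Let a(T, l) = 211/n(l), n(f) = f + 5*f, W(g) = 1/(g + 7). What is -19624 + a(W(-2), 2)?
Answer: -235277/12 ≈ -19606.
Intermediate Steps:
W(g) = 1/(7 + g)
n(f) = 6*f
a(T, l) = 211/(6*l) (a(T, l) = 211/((6*l)) = 211*(1/(6*l)) = 211/(6*l))
-19624 + a(W(-2), 2) = -19624 + (211/6)/2 = -19624 + (211/6)*(½) = -19624 + 211/12 = -235277/12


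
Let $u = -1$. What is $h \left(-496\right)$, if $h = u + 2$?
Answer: $-496$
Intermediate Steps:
$h = 1$ ($h = -1 + 2 = 1$)
$h \left(-496\right) = 1 \left(-496\right) = -496$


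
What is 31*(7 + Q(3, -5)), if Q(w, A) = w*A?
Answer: -248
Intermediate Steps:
Q(w, A) = A*w
31*(7 + Q(3, -5)) = 31*(7 - 5*3) = 31*(7 - 15) = 31*(-8) = -248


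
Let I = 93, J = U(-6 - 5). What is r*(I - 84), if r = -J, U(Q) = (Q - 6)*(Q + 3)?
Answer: -1224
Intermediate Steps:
U(Q) = (-6 + Q)*(3 + Q)
J = 136 (J = -18 + (-6 - 5)**2 - 3*(-6 - 5) = -18 + (-11)**2 - 3*(-11) = -18 + 121 + 33 = 136)
r = -136 (r = -1*136 = -136)
r*(I - 84) = -136*(93 - 84) = -136*9 = -1224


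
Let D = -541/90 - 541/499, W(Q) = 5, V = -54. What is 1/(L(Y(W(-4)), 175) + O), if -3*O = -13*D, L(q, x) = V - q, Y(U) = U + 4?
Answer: -134730/12630427 ≈ -0.010667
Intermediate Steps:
D = -318649/44910 (D = -541*1/90 - 541*1/499 = -541/90 - 541/499 = -318649/44910 ≈ -7.0953)
Y(U) = 4 + U
L(q, x) = -54 - q
O = -4142437/134730 (O = -(-13)*(-318649)/(3*44910) = -⅓*4142437/44910 = -4142437/134730 ≈ -30.746)
1/(L(Y(W(-4)), 175) + O) = 1/((-54 - (4 + 5)) - 4142437/134730) = 1/((-54 - 1*9) - 4142437/134730) = 1/((-54 - 9) - 4142437/134730) = 1/(-63 - 4142437/134730) = 1/(-12630427/134730) = -134730/12630427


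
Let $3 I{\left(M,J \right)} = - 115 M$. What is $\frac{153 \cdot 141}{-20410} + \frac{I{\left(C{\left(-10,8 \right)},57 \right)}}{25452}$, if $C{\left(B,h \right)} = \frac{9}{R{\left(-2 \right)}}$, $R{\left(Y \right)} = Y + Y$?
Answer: $- \frac{364877089}{346316880} \approx -1.0536$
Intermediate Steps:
$R{\left(Y \right)} = 2 Y$
$C{\left(B,h \right)} = - \frac{9}{4}$ ($C{\left(B,h \right)} = \frac{9}{2 \left(-2\right)} = \frac{9}{-4} = 9 \left(- \frac{1}{4}\right) = - \frac{9}{4}$)
$I{\left(M,J \right)} = - \frac{115 M}{3}$ ($I{\left(M,J \right)} = \frac{\left(-115\right) M}{3} = - \frac{115 M}{3}$)
$\frac{153 \cdot 141}{-20410} + \frac{I{\left(C{\left(-10,8 \right)},57 \right)}}{25452} = \frac{153 \cdot 141}{-20410} + \frac{\left(- \frac{115}{3}\right) \left(- \frac{9}{4}\right)}{25452} = 21573 \left(- \frac{1}{20410}\right) + \frac{345}{4} \cdot \frac{1}{25452} = - \frac{21573}{20410} + \frac{115}{33936} = - \frac{364877089}{346316880}$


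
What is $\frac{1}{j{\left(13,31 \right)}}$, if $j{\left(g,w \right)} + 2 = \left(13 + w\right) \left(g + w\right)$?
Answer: $\frac{1}{1934} \approx 0.00051706$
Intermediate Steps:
$j{\left(g,w \right)} = -2 + \left(13 + w\right) \left(g + w\right)$
$\frac{1}{j{\left(13,31 \right)}} = \frac{1}{-2 + 31^{2} + 13 \cdot 13 + 13 \cdot 31 + 13 \cdot 31} = \frac{1}{-2 + 961 + 169 + 403 + 403} = \frac{1}{1934}$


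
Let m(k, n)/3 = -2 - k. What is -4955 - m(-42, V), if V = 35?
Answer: -5075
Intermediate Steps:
m(k, n) = -6 - 3*k (m(k, n) = 3*(-2 - k) = -6 - 3*k)
-4955 - m(-42, V) = -4955 - (-6 - 3*(-42)) = -4955 - (-6 + 126) = -4955 - 1*120 = -4955 - 120 = -5075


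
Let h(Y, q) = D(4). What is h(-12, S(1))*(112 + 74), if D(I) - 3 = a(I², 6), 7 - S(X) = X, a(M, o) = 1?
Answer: 744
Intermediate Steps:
S(X) = 7 - X
D(I) = 4 (D(I) = 3 + 1 = 4)
h(Y, q) = 4
h(-12, S(1))*(112 + 74) = 4*(112 + 74) = 4*186 = 744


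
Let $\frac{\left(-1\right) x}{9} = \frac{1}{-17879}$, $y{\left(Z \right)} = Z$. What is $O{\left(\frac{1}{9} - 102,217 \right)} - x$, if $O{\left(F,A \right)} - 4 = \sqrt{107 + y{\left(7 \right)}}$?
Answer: $\frac{71507}{17879} + \sqrt{114} \approx 14.677$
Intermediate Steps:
$O{\left(F,A \right)} = 4 + \sqrt{114}$ ($O{\left(F,A \right)} = 4 + \sqrt{107 + 7} = 4 + \sqrt{114}$)
$x = \frac{9}{17879}$ ($x = - \frac{9}{-17879} = \left(-9\right) \left(- \frac{1}{17879}\right) = \frac{9}{17879} \approx 0.00050338$)
$O{\left(\frac{1}{9} - 102,217 \right)} - x = \left(4 + \sqrt{114}\right) - \frac{9}{17879} = \frac{71507}{17879} + \sqrt{114}$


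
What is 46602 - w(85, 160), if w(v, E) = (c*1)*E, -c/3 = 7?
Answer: 49962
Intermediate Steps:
c = -21 (c = -3*7 = -21)
w(v, E) = -21*E (w(v, E) = (-21*1)*E = -21*E)
46602 - w(85, 160) = 46602 - (-21)*160 = 46602 - 1*(-3360) = 46602 + 3360 = 49962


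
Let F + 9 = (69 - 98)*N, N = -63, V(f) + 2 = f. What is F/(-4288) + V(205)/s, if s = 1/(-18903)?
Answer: -8227191405/2144 ≈ -3.8373e+6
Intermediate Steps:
V(f) = -2 + f
s = -1/18903 ≈ -5.2902e-5
F = 1818 (F = -9 + (69 - 98)*(-63) = -9 - 29*(-63) = -9 + 1827 = 1818)
F/(-4288) + V(205)/s = 1818/(-4288) + (-2 + 205)/(-1/18903) = 1818*(-1/4288) + 203*(-18903) = -909/2144 - 3837309 = -8227191405/2144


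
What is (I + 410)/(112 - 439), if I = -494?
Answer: 28/109 ≈ 0.25688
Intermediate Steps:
(I + 410)/(112 - 439) = (-494 + 410)/(112 - 439) = -84/(-327) = -84*(-1/327) = 28/109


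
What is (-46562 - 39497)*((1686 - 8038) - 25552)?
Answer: 2745626336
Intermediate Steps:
(-46562 - 39497)*((1686 - 8038) - 25552) = -86059*(-6352 - 25552) = -86059*(-31904) = 2745626336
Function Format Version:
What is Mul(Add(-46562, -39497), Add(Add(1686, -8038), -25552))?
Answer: 2745626336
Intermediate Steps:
Mul(Add(-46562, -39497), Add(Add(1686, -8038), -25552)) = Mul(-86059, Add(-6352, -25552)) = Mul(-86059, -31904) = 2745626336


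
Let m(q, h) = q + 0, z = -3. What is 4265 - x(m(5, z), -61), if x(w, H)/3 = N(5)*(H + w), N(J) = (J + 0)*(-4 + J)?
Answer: 5105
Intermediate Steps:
m(q, h) = q
N(J) = J*(-4 + J)
x(w, H) = 15*H + 15*w (x(w, H) = 3*((5*(-4 + 5))*(H + w)) = 3*((5*1)*(H + w)) = 3*(5*(H + w)) = 3*(5*H + 5*w) = 15*H + 15*w)
4265 - x(m(5, z), -61) = 4265 - (15*(-61) + 15*5) = 4265 - (-915 + 75) = 4265 - 1*(-840) = 4265 + 840 = 5105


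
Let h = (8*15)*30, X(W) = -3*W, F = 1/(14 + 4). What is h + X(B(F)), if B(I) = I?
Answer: 21599/6 ≈ 3599.8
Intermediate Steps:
F = 1/18 ≈ 0.055556
h = 3600 (h = 120*30 = 3600)
h + X(B(F)) = 3600 - 3*1/18 = 3600 - ⅙ = 21599/6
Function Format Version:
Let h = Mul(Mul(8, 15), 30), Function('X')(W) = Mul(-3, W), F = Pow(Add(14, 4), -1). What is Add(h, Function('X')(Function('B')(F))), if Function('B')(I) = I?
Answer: Rational(21599, 6) ≈ 3599.8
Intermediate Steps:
F = Rational(1, 18) (F = Pow(18, -1) = Rational(1, 18) ≈ 0.055556)
h = 3600 (h = Mul(120, 30) = 3600)
Add(h, Function('X')(Function('B')(F))) = Add(3600, Mul(-3, Rational(1, 18))) = Add(3600, Rational(-1, 6)) = Rational(21599, 6)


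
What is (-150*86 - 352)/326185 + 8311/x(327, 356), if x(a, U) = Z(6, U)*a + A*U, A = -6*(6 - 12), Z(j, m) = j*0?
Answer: 28551527/46970640 ≈ 0.60786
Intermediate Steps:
Z(j, m) = 0
A = 36 (A = -6*(-6) = 36)
x(a, U) = 36*U (x(a, U) = 0*a + 36*U = 0 + 36*U = 36*U)
(-150*86 - 352)/326185 + 8311/x(327, 356) = (-150*86 - 352)/326185 + 8311/((36*356)) = (-12900 - 352)*(1/326185) + 8311/12816 = -13252*1/326185 + 8311*(1/12816) = -13252/326185 + 8311/12816 = 28551527/46970640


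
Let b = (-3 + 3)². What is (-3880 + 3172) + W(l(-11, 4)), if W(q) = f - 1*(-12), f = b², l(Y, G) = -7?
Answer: -696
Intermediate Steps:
b = 0 (b = 0² = 0)
f = 0 (f = 0² = 0)
W(q) = 12 (W(q) = 0 - 1*(-12) = 0 + 12 = 12)
(-3880 + 3172) + W(l(-11, 4)) = (-3880 + 3172) + 12 = -708 + 12 = -696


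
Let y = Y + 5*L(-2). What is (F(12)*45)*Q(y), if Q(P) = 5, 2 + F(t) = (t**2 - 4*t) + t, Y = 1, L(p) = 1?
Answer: 23850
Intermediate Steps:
F(t) = -2 + t**2 - 3*t (F(t) = -2 + ((t**2 - 4*t) + t) = -2 + (t**2 - 3*t) = -2 + t**2 - 3*t)
y = 6 (y = 1 + 5*1 = 1 + 5 = 6)
(F(12)*45)*Q(y) = ((-2 + 12**2 - 3*12)*45)*5 = ((-2 + 144 - 36)*45)*5 = (106*45)*5 = 4770*5 = 23850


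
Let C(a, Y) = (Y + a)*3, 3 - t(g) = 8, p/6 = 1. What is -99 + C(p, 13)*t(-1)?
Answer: -384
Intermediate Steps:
p = 6 (p = 6*1 = 6)
t(g) = -5 (t(g) = 3 - 1*8 = 3 - 8 = -5)
C(a, Y) = 3*Y + 3*a
-99 + C(p, 13)*t(-1) = -99 + (3*13 + 3*6)*(-5) = -99 + (39 + 18)*(-5) = -99 + 57*(-5) = -99 - 285 = -384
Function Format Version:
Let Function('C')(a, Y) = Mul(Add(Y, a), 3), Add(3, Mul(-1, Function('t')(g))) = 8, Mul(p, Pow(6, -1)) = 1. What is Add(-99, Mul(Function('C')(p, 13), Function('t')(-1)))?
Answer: -384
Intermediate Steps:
p = 6 (p = Mul(6, 1) = 6)
Function('t')(g) = -5 (Function('t')(g) = Add(3, Mul(-1, 8)) = Add(3, -8) = -5)
Function('C')(a, Y) = Add(Mul(3, Y), Mul(3, a))
Add(-99, Mul(Function('C')(p, 13), Function('t')(-1))) = Add(-99, Mul(Add(Mul(3, 13), Mul(3, 6)), -5)) = Add(-99, Mul(Add(39, 18), -5)) = Add(-99, Mul(57, -5)) = Add(-99, -285) = -384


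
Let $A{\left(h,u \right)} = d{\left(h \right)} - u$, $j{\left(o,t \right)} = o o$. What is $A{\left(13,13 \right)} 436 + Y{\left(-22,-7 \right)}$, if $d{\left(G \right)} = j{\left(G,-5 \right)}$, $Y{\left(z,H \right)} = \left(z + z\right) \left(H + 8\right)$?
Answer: $67972$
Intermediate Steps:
$j{\left(o,t \right)} = o^{2}$
$Y{\left(z,H \right)} = 2 z \left(8 + H\right)$
$d{\left(G \right)} = G^{2}$
$A{\left(h,u \right)} = h^{2} - u$
$A{\left(13,13 \right)} 436 + Y{\left(-22,-7 \right)} = \left(13^{2} - 13\right) 436 + 2 \left(-22\right) \left(8 - 7\right) = \left(169 - 13\right) 436 + 2 \left(-22\right) 1 = 156 \cdot 436 - 44 = 68016 - 44 = 67972$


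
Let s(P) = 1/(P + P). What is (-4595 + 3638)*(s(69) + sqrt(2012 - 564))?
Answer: -319/46 - 1914*sqrt(362) ≈ -36423.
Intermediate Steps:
s(P) = 1/(2*P)
(-4595 + 3638)*(s(69) + sqrt(2012 - 564)) = (-4595 + 3638)*((1/2)/69 + sqrt(2012 - 564)) = -957*((1/2)*(1/69) + sqrt(1448)) = -957*(1/138 + 2*sqrt(362)) = -319/46 - 1914*sqrt(362)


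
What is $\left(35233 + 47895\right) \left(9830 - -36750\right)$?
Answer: $3872102240$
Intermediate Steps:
$\left(35233 + 47895\right) \left(9830 - -36750\right) = 83128 \left(9830 + 36750\right) = 83128 \cdot 46580 = 3872102240$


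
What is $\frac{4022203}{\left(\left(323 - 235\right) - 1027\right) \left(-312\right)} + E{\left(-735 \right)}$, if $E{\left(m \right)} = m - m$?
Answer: $\frac{4022203}{292968} \approx 13.729$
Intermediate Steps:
$E{\left(m \right)} = 0$
$\frac{4022203}{\left(\left(323 - 235\right) - 1027\right) \left(-312\right)} + E{\left(-735 \right)} = \frac{4022203}{\left(\left(323 - 235\right) - 1027\right) \left(-312\right)} + 0 = \frac{4022203}{\left(88 - 1027\right) \left(-312\right)} + 0 = \frac{4022203}{\left(-939\right) \left(-312\right)} + 0 = \frac{4022203}{292968} + 0 = \frac{4022203}{292968}$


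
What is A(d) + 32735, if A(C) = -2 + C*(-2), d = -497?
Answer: 33727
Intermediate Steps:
A(C) = -2 - 2*C
A(d) + 32735 = (-2 - 2*(-497)) + 32735 = (-2 + 994) + 32735 = 992 + 32735 = 33727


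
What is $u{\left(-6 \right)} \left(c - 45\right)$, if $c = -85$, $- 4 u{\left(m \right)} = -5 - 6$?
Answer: $- \frac{715}{2} \approx -357.5$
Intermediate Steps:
$u{\left(m \right)} = \frac{11}{4}$ ($u{\left(m \right)} = - \frac{-5 - 6}{4} = \left(- \frac{1}{4}\right) \left(-11\right) = \frac{11}{4}$)
$u{\left(-6 \right)} \left(c - 45\right) = \frac{11 \left(-85 - 45\right)}{4} = \frac{11}{4} \left(-130\right) = - \frac{715}{2}$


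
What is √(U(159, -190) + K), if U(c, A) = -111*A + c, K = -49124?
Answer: 5*I*√1115 ≈ 166.96*I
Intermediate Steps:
U(c, A) = c - 111*A
√(U(159, -190) + K) = √((159 - 111*(-190)) - 49124) = √((159 + 21090) - 49124) = √(21249 - 49124) = √(-27875) = 5*I*√1115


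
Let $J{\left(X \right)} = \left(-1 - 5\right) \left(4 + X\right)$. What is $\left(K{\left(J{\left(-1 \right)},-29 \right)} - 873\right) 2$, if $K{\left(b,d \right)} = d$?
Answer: $-1804$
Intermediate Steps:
$J{\left(X \right)} = -24 - 6 X$ ($J{\left(X \right)} = - 6 \left(4 + X\right) = -24 - 6 X$)
$\left(K{\left(J{\left(-1 \right)},-29 \right)} - 873\right) 2 = \left(-29 - 873\right) 2 = \left(-902\right) 2 = -1804$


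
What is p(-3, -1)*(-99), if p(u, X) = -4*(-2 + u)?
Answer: -1980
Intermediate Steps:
p(u, X) = 8 - 4*u
p(-3, -1)*(-99) = (8 - 4*(-3))*(-99) = (8 + 12)*(-99) = 20*(-99) = -1980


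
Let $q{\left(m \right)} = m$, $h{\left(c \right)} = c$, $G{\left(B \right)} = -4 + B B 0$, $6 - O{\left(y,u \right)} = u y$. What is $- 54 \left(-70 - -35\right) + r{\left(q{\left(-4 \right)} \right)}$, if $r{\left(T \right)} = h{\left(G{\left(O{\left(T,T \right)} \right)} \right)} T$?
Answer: $1906$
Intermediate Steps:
$O{\left(y,u \right)} = 6 - u y$
$G{\left(B \right)} = -4$ ($G{\left(B \right)} = -4 + B^{2} \cdot 0 = -4 + 0 = -4$)
$r{\left(T \right)} = - 4 T$
$- 54 \left(-70 - -35\right) + r{\left(q{\left(-4 \right)} \right)} = - 54 \left(-70 - -35\right) - -16 = - 54 \left(-70 + 35\right) + 16 = \left(-54\right) \left(-35\right) + 16 = 1890 + 16 = 1906$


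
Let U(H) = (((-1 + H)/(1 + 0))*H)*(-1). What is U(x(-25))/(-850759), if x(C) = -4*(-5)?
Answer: 380/850759 ≈ 0.00044666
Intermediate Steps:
x(C) = 20
U(H) = -H*(-1 + H) (U(H) = (((-1 + H)/1)*H)*(-1) = (((-1 + H)*1)*H)*(-1) = ((-1 + H)*H)*(-1) = (H*(-1 + H))*(-1) = -H*(-1 + H))
U(x(-25))/(-850759) = (20*(1 - 1*20))/(-850759) = (20*(1 - 20))*(-1/850759) = (20*(-19))*(-1/850759) = -380*(-1/850759) = 380/850759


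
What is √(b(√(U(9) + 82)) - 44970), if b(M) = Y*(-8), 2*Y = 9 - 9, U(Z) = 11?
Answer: I*√44970 ≈ 212.06*I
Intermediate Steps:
Y = 0 (Y = (9 - 9)/2 = (½)*0 = 0)
b(M) = 0 (b(M) = 0*(-8) = 0)
√(b(√(U(9) + 82)) - 44970) = √(0 - 44970) = √(-44970) = I*√44970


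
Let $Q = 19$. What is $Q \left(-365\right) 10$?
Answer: $-69350$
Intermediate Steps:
$Q \left(-365\right) 10 = 19 \left(-365\right) 10 = \left(-6935\right) 10 = -69350$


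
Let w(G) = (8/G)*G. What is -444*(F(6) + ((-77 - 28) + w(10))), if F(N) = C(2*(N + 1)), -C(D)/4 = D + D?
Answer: 92796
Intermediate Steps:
C(D) = -8*D (C(D) = -4*(D + D) = -8*D)
w(G) = 8
F(N) = -16 - 16*N (F(N) = -16*(N + 1) = -16*(1 + N) = -8*(2 + 2*N) = -16 - 16*N)
-444*(F(6) + ((-77 - 28) + w(10))) = -444*((-16 - 16*6) + ((-77 - 28) + 8)) = -444*((-16 - 96) + (-105 + 8)) = -444*(-112 - 97) = -444*(-209) = 92796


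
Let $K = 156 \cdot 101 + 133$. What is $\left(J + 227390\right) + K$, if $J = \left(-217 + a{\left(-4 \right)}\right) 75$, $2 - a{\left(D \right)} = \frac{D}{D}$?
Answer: $227079$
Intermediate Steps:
$K = 15889$ ($K = 15756 + 133 = 15889$)
$a{\left(D \right)} = 1$ ($a{\left(D \right)} = 2 - \frac{D}{D} = 2 - 1 = 1$)
$J = -16200$ ($J = \left(-217 + 1\right) 75 = \left(-216\right) 75 = -16200$)
$\left(J + 227390\right) + K = \left(-16200 + 227390\right) + 15889 = 211190 + 15889 = 227079$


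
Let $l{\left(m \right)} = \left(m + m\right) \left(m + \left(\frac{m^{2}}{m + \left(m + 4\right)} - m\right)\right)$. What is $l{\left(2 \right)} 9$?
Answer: $18$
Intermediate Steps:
$l{\left(m \right)} = \frac{2 m^{3}}{4 + 2 m}$ ($l{\left(m \right)} = 2 m \left(m + \left(\frac{m^{2}}{m + \left(4 + m\right)} - m\right)\right) = 2 m \left(m + \left(\frac{m^{2}}{4 + 2 m} - m\right)\right) = 2 m \left(m + \left(- m + \frac{m^{2}}{4 + 2 m}\right)\right) = 2 m \frac{m^{2}}{4 + 2 m} = \frac{2 m^{3}}{4 + 2 m}$)
$l{\left(2 \right)} 9 = \frac{2^{3}}{2 + 2} \cdot 9 = \frac{8}{4} \cdot 9 = 8 \cdot \frac{1}{4} \cdot 9 = 2 \cdot 9 = 18$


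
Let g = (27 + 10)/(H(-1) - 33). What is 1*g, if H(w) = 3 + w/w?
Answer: -37/29 ≈ -1.2759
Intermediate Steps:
H(w) = 4 (H(w) = 3 + 1 = 4)
g = -37/29 (g = (27 + 10)/(4 - 33) = 37/(-29) = 37*(-1/29) = -37/29 ≈ -1.2759)
1*g = 1*(-37/29) = -37/29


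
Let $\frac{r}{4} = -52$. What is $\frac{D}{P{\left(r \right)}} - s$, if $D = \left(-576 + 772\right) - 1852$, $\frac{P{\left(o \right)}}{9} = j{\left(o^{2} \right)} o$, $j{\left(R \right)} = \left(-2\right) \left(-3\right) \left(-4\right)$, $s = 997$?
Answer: $- \frac{622151}{624} \approx -997.04$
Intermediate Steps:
$j{\left(R \right)} = -24$ ($j{\left(R \right)} = 6 \left(-4\right) = -24$)
$r = -208$ ($r = 4 \left(-52\right) = -208$)
$P{\left(o \right)} = - 216 o$ ($P{\left(o \right)} = 9 \left(- 24 o\right) = - 216 o$)
$D = -1656$ ($D = 196 - 1852 = -1656$)
$\frac{D}{P{\left(r \right)}} - s = - \frac{1656}{\left(-216\right) \left(-208\right)} - 997 = - \frac{1656}{44928} - 997 = \left(-1656\right) \frac{1}{44928} - 997 = - \frac{23}{624} - 997 = - \frac{622151}{624}$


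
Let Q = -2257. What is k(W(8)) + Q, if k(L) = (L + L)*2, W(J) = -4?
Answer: -2273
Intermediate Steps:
k(L) = 4*L (k(L) = (2*L)*2 = 4*L)
k(W(8)) + Q = 4*(-4) - 2257 = -16 - 2257 = -2273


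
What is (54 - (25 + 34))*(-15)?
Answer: 75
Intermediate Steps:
(54 - (25 + 34))*(-15) = (54 - 1*59)*(-15) = (54 - 59)*(-15) = -5*(-15) = 75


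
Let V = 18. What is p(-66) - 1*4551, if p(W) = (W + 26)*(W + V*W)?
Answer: 45609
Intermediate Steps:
p(W) = 19*W*(26 + W) (p(W) = (W + 26)*(W + 18*W) = (26 + W)*(19*W) = 19*W*(26 + W))
p(-66) - 1*4551 = 19*(-66)*(26 - 66) - 1*4551 = 19*(-66)*(-40) - 4551 = 50160 - 4551 = 45609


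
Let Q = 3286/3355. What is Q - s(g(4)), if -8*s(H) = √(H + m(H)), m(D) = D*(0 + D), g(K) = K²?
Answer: 3286/3355 + √17/2 ≈ 3.0410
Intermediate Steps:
m(D) = D² (m(D) = D*D = D²)
s(H) = -√(H + H²)/8
Q = 3286/3355 (Q = 3286*(1/3355) = 3286/3355 ≈ 0.97943)
Q - s(g(4)) = 3286/3355 - (-1)*√(4²*(1 + 4²))/8 = 3286/3355 - (-1)*√(16*(1 + 16))/8 = 3286/3355 - (-1)*√(16*17)/8 = 3286/3355 - (-1)*√272/8 = 3286/3355 - (-1)*4*√17/8 = 3286/3355 - (-1)*√17/2 = 3286/3355 + √17/2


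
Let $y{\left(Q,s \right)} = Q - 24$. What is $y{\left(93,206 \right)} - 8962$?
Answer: $-8893$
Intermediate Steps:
$y{\left(Q,s \right)} = -24 + Q$ ($y{\left(Q,s \right)} = Q - 24 = -24 + Q$)
$y{\left(93,206 \right)} - 8962 = \left(-24 + 93\right) - 8962 = 69 - 8962 = -8893$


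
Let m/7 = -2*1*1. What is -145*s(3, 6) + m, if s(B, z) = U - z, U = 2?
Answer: 566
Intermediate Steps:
m = -14 (m = 7*(-2*1*1) = 7*(-2*1) = 7*(-2) = -14)
s(B, z) = 2 - z
-145*s(3, 6) + m = -145*(2 - 1*6) - 14 = -145*(2 - 6) - 14 = -145*(-4) - 14 = 580 - 14 = 566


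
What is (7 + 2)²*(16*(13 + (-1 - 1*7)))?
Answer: 6480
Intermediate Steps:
(7 + 2)²*(16*(13 + (-1 - 1*7))) = 9²*(16*(13 + (-1 - 7))) = 81*(16*(13 - 8)) = 81*(16*5) = 81*80 = 6480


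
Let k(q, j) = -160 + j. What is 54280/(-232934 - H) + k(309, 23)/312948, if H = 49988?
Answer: -8512788877/44269937028 ≈ -0.19229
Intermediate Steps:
54280/(-232934 - H) + k(309, 23)/312948 = 54280/(-232934 - 1*49988) + (-160 + 23)/312948 = 54280/(-232934 - 49988) - 137*1/312948 = 54280/(-282922) - 137/312948 = 54280*(-1/282922) - 137/312948 = -27140/141461 - 137/312948 = -8512788877/44269937028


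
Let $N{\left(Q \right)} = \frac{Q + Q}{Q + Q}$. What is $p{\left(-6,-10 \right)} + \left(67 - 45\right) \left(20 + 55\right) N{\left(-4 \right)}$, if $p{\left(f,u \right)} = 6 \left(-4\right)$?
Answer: $1626$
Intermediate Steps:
$N{\left(Q \right)} = 1$ ($N{\left(Q \right)} = \frac{2 Q}{2 Q} = 2 Q \frac{1}{2 Q} = 1$)
$p{\left(f,u \right)} = -24$
$p{\left(-6,-10 \right)} + \left(67 - 45\right) \left(20 + 55\right) N{\left(-4 \right)} = -24 + \left(67 - 45\right) \left(20 + 55\right) 1 = -24 + 22 \cdot 75 \cdot 1 = -24 + 1650 \cdot 1 = -24 + 1650 = 1626$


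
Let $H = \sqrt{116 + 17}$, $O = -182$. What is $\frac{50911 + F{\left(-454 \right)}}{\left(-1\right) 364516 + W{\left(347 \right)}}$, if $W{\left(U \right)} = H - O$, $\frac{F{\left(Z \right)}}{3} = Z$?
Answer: $- \frac{18052385366}{132739263423} - \frac{49549 \sqrt{133}}{132739263423} \approx -0.136$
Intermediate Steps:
$F{\left(Z \right)} = 3 Z$
$H = \sqrt{133} \approx 11.533$
$W{\left(U \right)} = 182 + \sqrt{133}$ ($W{\left(U \right)} = \sqrt{133} - -182 = \sqrt{133} + 182 = 182 + \sqrt{133}$)
$\frac{50911 + F{\left(-454 \right)}}{\left(-1\right) 364516 + W{\left(347 \right)}} = \frac{50911 + 3 \left(-454\right)}{\left(-1\right) 364516 + \left(182 + \sqrt{133}\right)} = \frac{50911 - 1362}{-364516 + \left(182 + \sqrt{133}\right)} = \frac{49549}{-364334 + \sqrt{133}}$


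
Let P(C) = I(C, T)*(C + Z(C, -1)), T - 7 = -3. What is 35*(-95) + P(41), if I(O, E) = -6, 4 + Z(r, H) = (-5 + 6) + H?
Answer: -3547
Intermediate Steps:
Z(r, H) = -3 + H (Z(r, H) = -4 + ((-5 + 6) + H) = -4 + (1 + H) = -3 + H)
T = 4 (T = 7 - 3 = 4)
P(C) = 24 - 6*C (P(C) = -6*(C + (-3 - 1)) = -6*(C - 4) = -6*(-4 + C) = 24 - 6*C)
35*(-95) + P(41) = 35*(-95) + (24 - 6*41) = -3325 + (24 - 246) = -3325 - 222 = -3547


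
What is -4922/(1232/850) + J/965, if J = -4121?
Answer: -1010586893/297220 ≈ -3400.1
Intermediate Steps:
-4922/(1232/850) + J/965 = -4922/(1232/850) - 4121/965 = -4922/(1232*(1/850)) - 4121*1/965 = -4922/616/425 - 4121/965 = -4922*425/616 - 4121/965 = -1045925/308 - 4121/965 = -1010586893/297220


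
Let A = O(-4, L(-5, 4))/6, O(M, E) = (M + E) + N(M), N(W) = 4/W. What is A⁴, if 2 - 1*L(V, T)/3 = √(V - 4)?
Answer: 1519/324 + 20*I/9 ≈ 4.6883 + 2.2222*I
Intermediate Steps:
L(V, T) = 6 - 3*√(-4 + V) (L(V, T) = 6 - 3*√(V - 4) = 6 - 3*√(-4 + V))
O(M, E) = E + M + 4/M (O(M, E) = (M + E) + 4/M = (E + M) + 4/M = E + M + 4/M)
A = ⅙ - 3*I/2 (A = ((6 - 3*√(-4 - 5)) - 4 + 4/(-4))/6 = ((6 - 9*I) - 4 + 4*(-¼))*(⅙) = ((6 - 9*I) - 4 - 1)*(⅙) = (1 - 9*I)*(⅙) = ⅙ - 3*I/2 ≈ 0.16667 - 1.5*I)
A⁴ = (⅙ - 3*I/2)⁴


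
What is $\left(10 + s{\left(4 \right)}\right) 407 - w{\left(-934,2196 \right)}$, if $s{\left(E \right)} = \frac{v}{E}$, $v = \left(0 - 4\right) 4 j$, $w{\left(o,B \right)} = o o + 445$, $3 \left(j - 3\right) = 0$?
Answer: $-873615$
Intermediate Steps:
$j = 3$ ($j = 3 + \frac{1}{3} \cdot 0 = 3 + 0 = 3$)
$w{\left(o,B \right)} = 445 + o^{2}$ ($w{\left(o,B \right)} = o^{2} + 445 = 445 + o^{2}$)
$v = -48$ ($v = \left(0 - 4\right) 4 \cdot 3 = \left(-4\right) 4 \cdot 3 = \left(-16\right) 3 = -48$)
$s{\left(E \right)} = - \frac{48}{E}$
$\left(10 + s{\left(4 \right)}\right) 407 - w{\left(-934,2196 \right)} = \left(10 - \frac{48}{4}\right) 407 - \left(445 + \left(-934\right)^{2}\right) = \left(10 - 12\right) 407 - \left(445 + 872356\right) = \left(10 - 12\right) 407 - 872801 = \left(-2\right) 407 - 872801 = -814 - 872801 = -873615$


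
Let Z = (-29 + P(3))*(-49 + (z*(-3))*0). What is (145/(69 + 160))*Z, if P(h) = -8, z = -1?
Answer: 262885/229 ≈ 1148.0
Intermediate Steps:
Z = 1813 (Z = (-29 - 8)*(-49 - 1*(-3)*0) = -37*(-49 + 3*0) = -37*(-49 + 0) = -37*(-49) = 1813)
(145/(69 + 160))*Z = (145/(69 + 160))*1813 = (145/229)*1813 = 262885/229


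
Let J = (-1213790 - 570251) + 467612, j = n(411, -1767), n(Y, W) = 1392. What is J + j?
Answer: -1315037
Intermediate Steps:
j = 1392
J = -1316429 (J = -1784041 + 467612 = -1316429)
J + j = -1316429 + 1392 = -1315037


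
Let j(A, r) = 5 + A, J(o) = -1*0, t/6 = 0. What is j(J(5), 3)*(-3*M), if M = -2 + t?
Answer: 30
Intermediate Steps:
t = 0 (t = 6*0 = 0)
J(o) = 0
M = -2 (M = -2 + 0 = -2)
j(J(5), 3)*(-3*M) = (5 + 0)*(-3*(-2)) = 5*6 = 30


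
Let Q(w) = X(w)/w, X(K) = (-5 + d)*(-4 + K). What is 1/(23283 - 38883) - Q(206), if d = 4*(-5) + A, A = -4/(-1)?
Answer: 33087497/1606800 ≈ 20.592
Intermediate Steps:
A = 4 (A = -4*(-1) = 4)
d = -16 (d = 4*(-5) + 4 = -20 + 4 = -16)
X(K) = 84 - 21*K (X(K) = (-5 - 16)*(-4 + K) = -21*(-4 + K) = 84 - 21*K)
Q(w) = (84 - 21*w)/w
1/(23283 - 38883) - Q(206) = 1/(23283 - 38883) - (-21 + 84/206) = 1/(-15600) - (-21 + 84*(1/206)) = -1/15600 - (-21 + 42/103) = -1/15600 - 1*(-2121/103) = -1/15600 + 2121/103 = 33087497/1606800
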